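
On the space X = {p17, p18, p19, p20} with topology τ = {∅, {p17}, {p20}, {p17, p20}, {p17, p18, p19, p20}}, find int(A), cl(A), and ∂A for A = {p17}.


int(A) = {p17}, cl(A) = {p17, p18, p19}, ∂A = {p18, p19}.

Closed sets in (X, τ) are complements of opens:
  closed(X, τ) = {∅, {p18, p19}, {p17, p18, p19}, {p18, p19, p20}, {p17, p18, p19, p20}}.
int(A) = ⋃ {U ∈ τ : U ⊆ A}. Opens contained in A: ∅, {p17}.
Taking the union of these: int(A) = {p17}.
cl(A) = ⋂ {C closed : A ⊆ C}. Closed sets containing A: {p17, p18, p19}, {p17, p18, p19, p20}.
Intersecting these: cl(A) = {p17, p18, p19}.
∂A = cl(A) ∖ int(A) = {p17, p18, p19} ∖ {p17} = {p18, p19}.


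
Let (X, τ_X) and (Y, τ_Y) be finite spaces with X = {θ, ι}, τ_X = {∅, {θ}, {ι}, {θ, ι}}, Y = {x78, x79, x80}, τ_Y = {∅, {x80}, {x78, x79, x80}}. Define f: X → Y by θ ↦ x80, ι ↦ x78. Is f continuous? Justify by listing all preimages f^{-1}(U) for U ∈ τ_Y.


f IS continuous.

Compute f^{-1}(U) for each U ∈ τ_Y:
  U = ∅: f^{-1}(U) = ∅ ∈ τ_X ✓.
  U = {x80}: f^{-1}(U) = {θ} ∈ τ_X ✓.
  U = {x78, x79, x80}: f^{-1}(U) = {θ, ι} ∈ τ_X ✓.
Every preimage lies in τ_X, so f IS continuous.


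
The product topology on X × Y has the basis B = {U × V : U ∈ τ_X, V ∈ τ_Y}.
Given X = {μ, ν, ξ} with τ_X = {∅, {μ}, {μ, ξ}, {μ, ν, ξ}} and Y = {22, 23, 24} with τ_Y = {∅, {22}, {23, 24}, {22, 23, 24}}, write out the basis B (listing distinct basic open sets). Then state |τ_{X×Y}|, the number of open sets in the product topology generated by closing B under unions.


Basis B = {∅ × ∅, {μ} × {22}, {μ, ξ} × {22}, {μ} × {23, 24}, {μ} × {22, 23, 24}, {μ, ν, ξ} × {22}, {μ, ξ} × {23, 24}, {μ, ξ} × {22, 23, 24}, {μ, ν, ξ} × {23, 24}, {μ, ν, ξ} × {22, 23, 24}}; |τ_{X×Y}| = 16.

Enumerate products U × V with U ∈ τ_X, V ∈ τ_Y (deduplicated):
  ∅ × ∅ = {} (∅)
  {μ} × {22} = {(μ,22)}
  {μ, ξ} × {22} = {(μ,22), (ξ,22)}
  {μ} × {23, 24} = {(μ,23), (μ,24)}
  {μ} × {22, 23, 24} = {(μ,22), (μ,23), (μ,24)}
  {μ, ν, ξ} × {22} = {(μ,22), (ν,22), (ξ,22)}
  {μ, ξ} × {23, 24} = {(μ,23), (μ,24), (ξ,23), (ξ,24)}
  {μ, ξ} × {22, 23, 24} = {(μ,22), (μ,23), (μ,24), (ξ,22), (ξ,23), (ξ,24)}
  {μ, ν, ξ} × {23, 24} = {(μ,23), (μ,24), (ν,23), (ν,24), (ξ,23), (ξ,24)}
  {μ, ν, ξ} × {22, 23, 24} = {(μ,22), (μ,23), (μ,24), (ν,22), (ν,23), (ν,24), (ξ,22), (ξ,23), (ξ,24)}
These 10 distinct sets form the basis B.
Close under arbitrary unions to get τ_{X×Y}; counting gives |τ_{X×Y}| = 16.


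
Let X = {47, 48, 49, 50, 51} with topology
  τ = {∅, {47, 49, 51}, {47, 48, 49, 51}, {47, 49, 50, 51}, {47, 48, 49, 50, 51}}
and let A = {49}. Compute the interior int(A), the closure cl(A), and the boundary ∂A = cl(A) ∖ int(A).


int(A) = ∅, cl(A) = {47, 48, 49, 50, 51}, ∂A = {47, 48, 49, 50, 51}.

Closed sets in (X, τ) are complements of opens:
  closed(X, τ) = {∅, {48}, {50}, {48, 50}, {47, 48, 49, 50, 51}}.
int(A) = ⋃ {U ∈ τ : U ⊆ A}. Opens contained in A: ∅.
Taking the union of these: int(A) = ∅.
cl(A) = ⋂ {C closed : A ⊆ C}. Closed sets containing A: {47, 48, 49, 50, 51}.
Intersecting these: cl(A) = {47, 48, 49, 50, 51}.
∂A = cl(A) ∖ int(A) = {47, 48, 49, 50, 51} ∖ ∅ = {47, 48, 49, 50, 51}.


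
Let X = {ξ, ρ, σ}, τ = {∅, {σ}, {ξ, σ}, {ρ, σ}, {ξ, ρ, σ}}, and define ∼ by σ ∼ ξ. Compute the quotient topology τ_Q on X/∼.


X/∼ = {[ξ=σ], [ρ]}; |τ_Q| = 3.

Equivalence classes: [ξ=σ], [ρ].
Quotient map π: X → X/∼ sends ξ ↦ [ξ=σ], ρ ↦ [ρ], σ ↦ [ξ=σ].
For each subset V ⊆ X/∼, compute π^{-1}(V) ⊆ X and check whether π^{-1}(V) ∈ τ. V is open in τ_Q iff π^{-1}(V) ∈ τ.
  V = {}: π^{-1}(V) = ∅ ∈ τ ✓.
  V = {[ξ=σ]}: π^{-1}(V) = {ξ, σ} ∈ τ ✓.
  V = {[ρ]}: π^{-1}(V) = {ρ} ∉ τ ✗.
  V = {[ξ=σ], [ρ]}: π^{-1}(V) = {ξ, ρ, σ} ∈ τ ✓.
Open sets in the quotient: τ_Q = {{}, {[ξ=σ]}, {[ξ=σ], [ρ]}} (3 elements).


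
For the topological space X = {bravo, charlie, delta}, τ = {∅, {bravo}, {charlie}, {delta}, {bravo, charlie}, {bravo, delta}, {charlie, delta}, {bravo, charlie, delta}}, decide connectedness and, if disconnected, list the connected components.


(X, τ) is disconnected; components = [{bravo}, {charlie}, {delta}].

Find clopen sets (U ∈ τ with X ∖ U ∈ τ):
  U = ∅, X ∖ U = {bravo, charlie, delta} — both open, so U is clopen.
  U = {bravo}, X ∖ U = {charlie, delta} — both open, so U is clopen.
  U = {charlie}, X ∖ U = {bravo, delta} — both open, so U is clopen.
  U = {delta}, X ∖ U = {bravo, charlie} — both open, so U is clopen.
  U = {bravo, charlie}, X ∖ U = {delta} — both open, so U is clopen.
  U = {bravo, delta}, X ∖ U = {charlie} — both open, so U is clopen.
  U = {charlie, delta}, X ∖ U = {bravo} — both open, so U is clopen.
  U = {bravo, charlie, delta}, X ∖ U = ∅ — both open, so U is clopen.
Nontrivial clopen(s) exist: e.g. {charlie, delta}. So (X, τ) is disconnected.
Compute connected components by grouping points that agree on all clopens:
  component: {bravo}
  component: {charlie}
  component: {delta}


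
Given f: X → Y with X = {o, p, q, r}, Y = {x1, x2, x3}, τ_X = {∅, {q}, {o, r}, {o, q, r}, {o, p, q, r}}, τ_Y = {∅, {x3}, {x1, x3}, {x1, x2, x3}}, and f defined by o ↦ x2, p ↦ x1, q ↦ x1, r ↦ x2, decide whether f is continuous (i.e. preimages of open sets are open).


f is NOT continuous.

Compute f^{-1}(U) for each U ∈ τ_Y:
  U = ∅: f^{-1}(U) = ∅ ∈ τ_X ✓.
  U = {x3}: f^{-1}(U) = ∅ ∈ τ_X ✓.
  U = {x1, x3}: f^{-1}(U) = {p, q} ∉ τ_X ✗.
  U = {x1, x2, x3}: f^{-1}(U) = {o, p, q, r} ∈ τ_X ✓.
Found U = {x1, x3} with f^{-1}(U) = {p, q} not in τ_X. Therefore f is NOT continuous.


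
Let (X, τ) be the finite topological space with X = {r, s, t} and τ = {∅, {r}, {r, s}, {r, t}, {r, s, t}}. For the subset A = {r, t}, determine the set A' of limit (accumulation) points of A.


A' = {s, t}

For each x ∈ X, list the open sets U ∈ τ with x ∈ U, then check whether U ∩ (A ∖ {x}) ≠ ∅ for every such U.
  x = r: open {r} ∋ x has {r} ∩ (A ∖ {r}) = ∅, so x is NOT a limit point.
  x = s: opens ∋ x are {r, s}, {r, s, t}; each meets A ∖ {s}, so x IS a limit point.
  x = t: opens ∋ x are {r, t}, {r, s, t}; each meets A ∖ {t}, so x IS a limit point.
Collecting: A' = {s, t}.


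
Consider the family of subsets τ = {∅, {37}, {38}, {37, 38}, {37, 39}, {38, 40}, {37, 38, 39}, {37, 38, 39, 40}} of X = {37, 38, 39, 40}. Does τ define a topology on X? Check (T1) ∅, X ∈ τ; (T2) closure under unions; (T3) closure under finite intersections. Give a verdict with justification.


τ is NOT a topology on X.

Axiom (T1): ∅ ∈ τ? Yes; X ∈ τ? Yes.
Axiom (T2/T3): check pairwise unions and intersections of members of τ.
Counterexample for (T2): {37} ∪ {38, 40} = {37, 38, 40} ∉ τ. Therefore τ is NOT a topology.


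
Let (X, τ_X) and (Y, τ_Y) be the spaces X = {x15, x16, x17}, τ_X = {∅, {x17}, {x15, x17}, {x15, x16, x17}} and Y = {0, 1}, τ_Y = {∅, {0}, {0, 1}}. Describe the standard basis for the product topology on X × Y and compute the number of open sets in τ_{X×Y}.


Basis B = {∅ × ∅, {x17} × {0}, {x15, x17} × {0}, {x17} × {0, 1}, {x15, x16, x17} × {0}, {x15, x17} × {0, 1}, {x15, x16, x17} × {0, 1}}; |τ_{X×Y}| = 10.

Enumerate products U × V with U ∈ τ_X, V ∈ τ_Y (deduplicated):
  ∅ × ∅ = {} (∅)
  {x17} × {0} = {(x17,0)}
  {x15, x17} × {0} = {(x15,0), (x17,0)}
  {x17} × {0, 1} = {(x17,0), (x17,1)}
  {x15, x16, x17} × {0} = {(x15,0), (x16,0), (x17,0)}
  {x15, x17} × {0, 1} = {(x15,0), (x15,1), (x17,0), (x17,1)}
  {x15, x16, x17} × {0, 1} = {(x15,0), (x15,1), (x16,0), (x16,1), (x17,0), (x17,1)}
These 7 distinct sets form the basis B.
Close under arbitrary unions to get τ_{X×Y}; counting gives |τ_{X×Y}| = 10.


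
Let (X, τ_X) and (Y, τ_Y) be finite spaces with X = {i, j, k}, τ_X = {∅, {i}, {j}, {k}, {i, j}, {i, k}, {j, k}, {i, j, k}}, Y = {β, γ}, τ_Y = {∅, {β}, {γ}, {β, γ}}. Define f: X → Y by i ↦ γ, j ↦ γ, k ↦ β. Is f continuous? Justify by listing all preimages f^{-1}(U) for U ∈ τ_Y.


f IS continuous.

Compute f^{-1}(U) for each U ∈ τ_Y:
  U = ∅: f^{-1}(U) = ∅ ∈ τ_X ✓.
  U = {β}: f^{-1}(U) = {k} ∈ τ_X ✓.
  U = {γ}: f^{-1}(U) = {i, j} ∈ τ_X ✓.
  U = {β, γ}: f^{-1}(U) = {i, j, k} ∈ τ_X ✓.
Every preimage lies in τ_X, so f IS continuous.


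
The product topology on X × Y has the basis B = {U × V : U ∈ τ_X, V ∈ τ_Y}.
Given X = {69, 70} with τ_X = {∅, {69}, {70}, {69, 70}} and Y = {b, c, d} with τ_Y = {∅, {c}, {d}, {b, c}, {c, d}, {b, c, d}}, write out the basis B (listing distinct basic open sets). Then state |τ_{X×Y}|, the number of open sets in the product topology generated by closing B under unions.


Basis B = {∅ × ∅, {69} × {c}, {69} × {d}, {70} × {c}, {70} × {d}, {69} × {b, c}, {69} × {c, d}, {69, 70} × {c}, {69, 70} × {d}, {70} × {b, c}, {70} × {c, d}, {69} × {b, c, d}, {70} × {b, c, d}, {69, 70} × {b, c}, {69, 70} × {c, d}, {69, 70} × {b, c, d}}; |τ_{X×Y}| = 36.

Enumerate products U × V with U ∈ τ_X, V ∈ τ_Y (deduplicated):
  ∅ × ∅ = {} (∅)
  {69} × {c} = {(69,c)}
  {69} × {d} = {(69,d)}
  {70} × {c} = {(70,c)}
  {70} × {d} = {(70,d)}
  {69} × {b, c} = {(69,b), (69,c)}
  {69} × {c, d} = {(69,c), (69,d)}
  {69, 70} × {c} = {(69,c), (70,c)}
  {69, 70} × {d} = {(69,d), (70,d)}
  {70} × {b, c} = {(70,b), (70,c)}
  {70} × {c, d} = {(70,c), (70,d)}
  {69} × {b, c, d} = {(69,b), (69,c), (69,d)}
  {70} × {b, c, d} = {(70,b), (70,c), (70,d)}
  {69, 70} × {b, c} = {(69,b), (69,c), (70,b), (70,c)}
  {69, 70} × {c, d} = {(69,c), (69,d), (70,c), (70,d)}
  {69, 70} × {b, c, d} = {(69,b), (69,c), (69,d), (70,b), (70,c), (70,d)}
These 16 distinct sets form the basis B.
Close under arbitrary unions to get τ_{X×Y}; counting gives |τ_{X×Y}| = 36.


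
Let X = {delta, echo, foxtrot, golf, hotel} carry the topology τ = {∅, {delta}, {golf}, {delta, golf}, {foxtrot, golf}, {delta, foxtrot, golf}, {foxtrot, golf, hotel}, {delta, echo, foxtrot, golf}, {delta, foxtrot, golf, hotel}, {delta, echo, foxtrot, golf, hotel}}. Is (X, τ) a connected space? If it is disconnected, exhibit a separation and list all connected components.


(X, τ) is connected.

Find clopen sets (U ∈ τ with X ∖ U ∈ τ):
  U = ∅, X ∖ U = {delta, echo, foxtrot, golf, hotel} — both open, so U is clopen.
  U = {delta, echo, foxtrot, golf, hotel}, X ∖ U = ∅ — both open, so U is clopen.
Only trivial clopens (∅ and X) exist, so (X, τ) is connected.
Compute connected components by grouping points that agree on all clopens:
  component: {delta, echo, foxtrot, golf, hotel}


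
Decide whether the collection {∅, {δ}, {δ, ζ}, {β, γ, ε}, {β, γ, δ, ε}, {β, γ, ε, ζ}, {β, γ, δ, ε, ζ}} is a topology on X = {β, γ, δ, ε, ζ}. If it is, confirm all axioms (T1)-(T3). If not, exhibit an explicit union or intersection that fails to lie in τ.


τ is NOT a topology on X.

Axiom (T1): ∅ ∈ τ? Yes; X ∈ τ? Yes.
Axiom (T2/T3): check pairwise unions and intersections of members of τ.
Counterexample for (T3): {δ, ζ} ∩ {β, γ, ε, ζ} = {ζ} ∉ τ. Therefore τ is NOT a topology.


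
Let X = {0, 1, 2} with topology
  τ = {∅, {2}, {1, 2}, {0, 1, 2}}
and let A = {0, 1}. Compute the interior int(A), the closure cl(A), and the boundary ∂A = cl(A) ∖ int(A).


int(A) = ∅, cl(A) = {0, 1}, ∂A = {0, 1}.

Closed sets in (X, τ) are complements of opens:
  closed(X, τ) = {∅, {0}, {0, 1}, {0, 1, 2}}.
int(A) = ⋃ {U ∈ τ : U ⊆ A}. Opens contained in A: ∅.
Taking the union of these: int(A) = ∅.
cl(A) = ⋂ {C closed : A ⊆ C}. Closed sets containing A: {0, 1}, {0, 1, 2}.
Intersecting these: cl(A) = {0, 1}.
∂A = cl(A) ∖ int(A) = {0, 1} ∖ ∅ = {0, 1}.


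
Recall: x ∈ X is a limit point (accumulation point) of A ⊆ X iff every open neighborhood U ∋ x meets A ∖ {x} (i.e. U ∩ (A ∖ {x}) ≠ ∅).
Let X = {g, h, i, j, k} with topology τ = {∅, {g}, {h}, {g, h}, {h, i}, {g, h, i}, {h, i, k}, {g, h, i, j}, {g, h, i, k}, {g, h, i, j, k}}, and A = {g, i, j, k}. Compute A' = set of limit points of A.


A' = {j, k}

For each x ∈ X, list the open sets U ∈ τ with x ∈ U, then check whether U ∩ (A ∖ {x}) ≠ ∅ for every such U.
  x = g: open {g} ∋ x has {g} ∩ (A ∖ {g}) = ∅, so x is NOT a limit point.
  x = h: open {h} ∋ x has {h} ∩ (A ∖ {h}) = ∅, so x is NOT a limit point.
  x = i: open {h, i} ∋ x has {h, i} ∩ (A ∖ {i}) = ∅, so x is NOT a limit point.
  x = j: opens ∋ x are {g, h, i, j}, {g, h, i, j, k}; each meets A ∖ {j}, so x IS a limit point.
  x = k: opens ∋ x are {h, i, k}, {g, h, i, k}, {g, h, i, j, k}; each meets A ∖ {k}, so x IS a limit point.
Collecting: A' = {j, k}.


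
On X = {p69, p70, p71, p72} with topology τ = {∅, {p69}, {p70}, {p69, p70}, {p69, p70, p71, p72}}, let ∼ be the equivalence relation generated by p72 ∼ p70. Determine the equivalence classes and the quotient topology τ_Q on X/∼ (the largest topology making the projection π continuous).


X/∼ = {[p69], [p70=p72], [p71]}; |τ_Q| = 3.

Equivalence classes: [p69], [p70=p72], [p71].
Quotient map π: X → X/∼ sends p69 ↦ [p69], p70 ↦ [p70=p72], p71 ↦ [p71], p72 ↦ [p70=p72].
For each subset V ⊆ X/∼, compute π^{-1}(V) ⊆ X and check whether π^{-1}(V) ∈ τ. V is open in τ_Q iff π^{-1}(V) ∈ τ.
  V = {}: π^{-1}(V) = ∅ ∈ τ ✓.
  V = {[p69]}: π^{-1}(V) = {p69} ∈ τ ✓.
  V = {[p70=p72]}: π^{-1}(V) = {p70, p72} ∉ τ ✗.
  V = {[p69], [p70=p72]}: π^{-1}(V) = {p69, p70, p72} ∉ τ ✗.
  V = {[p71]}: π^{-1}(V) = {p71} ∉ τ ✗.
  V = {[p69], [p71]}: π^{-1}(V) = {p69, p71} ∉ τ ✗.
  V = {[p70=p72], [p71]}: π^{-1}(V) = {p70, p71, p72} ∉ τ ✗.
  V = {[p69], [p70=p72], [p71]}: π^{-1}(V) = {p69, p70, p71, p72} ∈ τ ✓.
Open sets in the quotient: τ_Q = {{}, {[p69]}, {[p69], [p70=p72], [p71]}} (3 elements).


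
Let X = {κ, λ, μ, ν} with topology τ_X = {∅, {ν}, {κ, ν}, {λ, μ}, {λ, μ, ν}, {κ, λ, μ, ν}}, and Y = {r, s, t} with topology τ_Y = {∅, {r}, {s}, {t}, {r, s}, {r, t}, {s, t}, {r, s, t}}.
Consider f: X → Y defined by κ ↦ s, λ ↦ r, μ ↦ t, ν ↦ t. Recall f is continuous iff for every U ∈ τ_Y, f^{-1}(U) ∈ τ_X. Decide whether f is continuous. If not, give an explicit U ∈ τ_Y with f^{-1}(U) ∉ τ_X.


f is NOT continuous.

Compute f^{-1}(U) for each U ∈ τ_Y:
  U = ∅: f^{-1}(U) = ∅ ∈ τ_X ✓.
  U = {r}: f^{-1}(U) = {λ} ∉ τ_X ✗.
  U = {s}: f^{-1}(U) = {κ} ∉ τ_X ✗.
  U = {t}: f^{-1}(U) = {μ, ν} ∉ τ_X ✗.
  U = {r, s}: f^{-1}(U) = {κ, λ} ∉ τ_X ✗.
  U = {r, t}: f^{-1}(U) = {λ, μ, ν} ∈ τ_X ✓.
  U = {s, t}: f^{-1}(U) = {κ, μ, ν} ∉ τ_X ✗.
  U = {r, s, t}: f^{-1}(U) = {κ, λ, μ, ν} ∈ τ_X ✓.
Found U = {r} with f^{-1}(U) = {λ} not in τ_X. Therefore f is NOT continuous.


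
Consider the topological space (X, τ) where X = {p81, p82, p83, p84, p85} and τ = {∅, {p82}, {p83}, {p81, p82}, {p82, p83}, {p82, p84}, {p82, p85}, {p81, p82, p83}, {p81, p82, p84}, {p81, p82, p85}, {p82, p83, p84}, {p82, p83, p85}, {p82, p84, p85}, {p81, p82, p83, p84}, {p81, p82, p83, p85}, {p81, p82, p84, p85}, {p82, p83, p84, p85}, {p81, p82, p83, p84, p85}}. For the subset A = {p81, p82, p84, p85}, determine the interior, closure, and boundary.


int(A) = {p81, p82, p84, p85}, cl(A) = {p81, p82, p84, p85}, ∂A = ∅.

Closed sets in (X, τ) are complements of opens:
  closed(X, τ) = {∅, {p81}, {p83}, {p84}, {p85}, {p81, p83}, {p81, p84}, {p81, p85}, {p83, p84}, {p83, p85}, {p84, p85}, {p81, p83, p84}, {p81, p83, p85}, {p81, p84, p85}, {p83, p84, p85}, {p81, p82, p84, p85}, {p81, p83, p84, p85}, {p81, p82, p83, p84, p85}}.
int(A) = ⋃ {U ∈ τ : U ⊆ A}. Opens contained in A: ∅, {p82}, {p81, p82}, {p82, p84}, {p82, p85}, {p81, p82, p84}, {p81, p82, p85}, {p82, p84, p85}, {p81, p82, p84, p85}.
Taking the union of these: int(A) = {p81, p82, p84, p85}.
cl(A) = ⋂ {C closed : A ⊆ C}. Closed sets containing A: {p81, p82, p84, p85}, {p81, p82, p83, p84, p85}.
Intersecting these: cl(A) = {p81, p82, p84, p85}.
∂A = cl(A) ∖ int(A) = {p81, p82, p84, p85} ∖ {p81, p82, p84, p85} = ∅.


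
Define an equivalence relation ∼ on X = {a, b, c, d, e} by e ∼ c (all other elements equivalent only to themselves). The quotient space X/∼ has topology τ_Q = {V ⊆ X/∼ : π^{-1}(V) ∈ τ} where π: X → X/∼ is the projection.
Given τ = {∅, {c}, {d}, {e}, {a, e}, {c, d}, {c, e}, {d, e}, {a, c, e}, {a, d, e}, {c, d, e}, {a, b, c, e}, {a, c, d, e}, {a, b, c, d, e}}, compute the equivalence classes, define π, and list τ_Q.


X/∼ = {[a], [b], [c=e], [d]}; |τ_Q| = 8.

Equivalence classes: [a], [b], [c=e], [d].
Quotient map π: X → X/∼ sends a ↦ [a], b ↦ [b], c ↦ [c=e], d ↦ [d], e ↦ [c=e].
For each subset V ⊆ X/∼, compute π^{-1}(V) ⊆ X and check whether π^{-1}(V) ∈ τ. V is open in τ_Q iff π^{-1}(V) ∈ τ.
  V = {}: π^{-1}(V) = ∅ ∈ τ ✓.
  V = {[a]}: π^{-1}(V) = {a} ∉ τ ✗.
  V = {[b]}: π^{-1}(V) = {b} ∉ τ ✗.
  V = {[a], [b]}: π^{-1}(V) = {a, b} ∉ τ ✗.
  V = {[c=e]}: π^{-1}(V) = {c, e} ∈ τ ✓.
  V = {[a], [c=e]}: π^{-1}(V) = {a, c, e} ∈ τ ✓.
  V = {[b], [c=e]}: π^{-1}(V) = {b, c, e} ∉ τ ✗.
  V = {[a], [b], [c=e]}: π^{-1}(V) = {a, b, c, e} ∈ τ ✓.
  V = {[d]}: π^{-1}(V) = {d} ∈ τ ✓.
  V = {[a], [d]}: π^{-1}(V) = {a, d} ∉ τ ✗.
  V = {[b], [d]}: π^{-1}(V) = {b, d} ∉ τ ✗.
  V = {[a], [b], [d]}: π^{-1}(V) = {a, b, d} ∉ τ ✗.
  V = {[c=e], [d]}: π^{-1}(V) = {c, d, e} ∈ τ ✓.
  V = {[a], [c=e], [d]}: π^{-1}(V) = {a, c, d, e} ∈ τ ✓.
  V = {[b], [c=e], [d]}: π^{-1}(V) = {b, c, d, e} ∉ τ ✗.
  V = {[a], [b], [c=e], [d]}: π^{-1}(V) = {a, b, c, d, e} ∈ τ ✓.
Open sets in the quotient: τ_Q = {{}, {[c=e]}, {[a], [c=e]}, {[a], [b], [c=e]}, {[d]}, {[c=e], [d]}, {[a], [c=e], [d]}, {[a], [b], [c=e], [d]}} (8 elements).


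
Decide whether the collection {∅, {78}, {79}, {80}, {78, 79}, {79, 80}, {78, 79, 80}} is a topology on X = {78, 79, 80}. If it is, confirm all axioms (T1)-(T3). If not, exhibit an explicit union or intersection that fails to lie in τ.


τ is NOT a topology on X.

Axiom (T1): ∅ ∈ τ? Yes; X ∈ τ? Yes.
Axiom (T2/T3): check pairwise unions and intersections of members of τ.
Counterexample for (T2): {78} ∪ {80} = {78, 80} ∉ τ. Therefore τ is NOT a topology.


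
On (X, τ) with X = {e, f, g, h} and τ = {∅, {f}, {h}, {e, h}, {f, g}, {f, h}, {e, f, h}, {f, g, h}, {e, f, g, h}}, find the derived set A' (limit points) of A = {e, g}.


A' = ∅

For each x ∈ X, list the open sets U ∈ τ with x ∈ U, then check whether U ∩ (A ∖ {x}) ≠ ∅ for every such U.
  x = e: open {e, h} ∋ x has {e, h} ∩ (A ∖ {e}) = ∅, so x is NOT a limit point.
  x = f: open {f} ∋ x has {f} ∩ (A ∖ {f}) = ∅, so x is NOT a limit point.
  x = g: open {f, g} ∋ x has {f, g} ∩ (A ∖ {g}) = ∅, so x is NOT a limit point.
  x = h: open {h} ∋ x has {h} ∩ (A ∖ {h}) = ∅, so x is NOT a limit point.
Collecting: A' = ∅.


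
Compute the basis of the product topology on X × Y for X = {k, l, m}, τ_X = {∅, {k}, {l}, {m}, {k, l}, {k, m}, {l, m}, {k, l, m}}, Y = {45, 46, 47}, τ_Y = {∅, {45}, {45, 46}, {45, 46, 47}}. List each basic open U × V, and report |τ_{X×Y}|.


Basis B = {∅ × ∅, {k} × {45}, {l} × {45}, {m} × {45}, {k} × {45, 46}, {k, l} × {45}, {k, m} × {45}, {l} × {45, 46}, {l, m} × {45}, {m} × {45, 46}, {k} × {45, 46, 47}, {k, l, m} × {45}, {l} × {45, 46, 47}, {m} × {45, 46, 47}, {k, l} × {45, 46}, {k, m} × {45, 46}, {l, m} × {45, 46}, {k, l} × {45, 46, 47}, {k, m} × {45, 46, 47}, {k, l, m} × {45, 46}, {l, m} × {45, 46, 47}, {k, l, m} × {45, 46, 47}}; |τ_{X×Y}| = 64.

Enumerate products U × V with U ∈ τ_X, V ∈ τ_Y (deduplicated):
  ∅ × ∅ = {} (∅)
  {k} × {45} = {(k,45)}
  {l} × {45} = {(l,45)}
  {m} × {45} = {(m,45)}
  {k} × {45, 46} = {(k,45), (k,46)}
  {k, l} × {45} = {(k,45), (l,45)}
  {k, m} × {45} = {(k,45), (m,45)}
  {l} × {45, 46} = {(l,45), (l,46)}
  {l, m} × {45} = {(l,45), (m,45)}
  {m} × {45, 46} = {(m,45), (m,46)}
  {k} × {45, 46, 47} = {(k,45), (k,46), (k,47)}
  {k, l, m} × {45} = {(k,45), (l,45), (m,45)}
  {l} × {45, 46, 47} = {(l,45), (l,46), (l,47)}
  {m} × {45, 46, 47} = {(m,45), (m,46), (m,47)}
  {k, l} × {45, 46} = {(k,45), (k,46), (l,45), (l,46)}
  {k, m} × {45, 46} = {(k,45), (k,46), (m,45), (m,46)}
  {l, m} × {45, 46} = {(l,45), (l,46), (m,45), (m,46)}
  {k, l} × {45, 46, 47} = {(k,45), (k,46), (k,47), (l,45), (l,46), (l,47)}
  {k, m} × {45, 46, 47} = {(k,45), (k,46), (k,47), (m,45), (m,46), (m,47)}
  {k, l, m} × {45, 46} = {(k,45), (k,46), (l,45), (l,46), (m,45), (m,46)}
  {l, m} × {45, 46, 47} = {(l,45), (l,46), (l,47), (m,45), (m,46), (m,47)}
  {k, l, m} × {45, 46, 47} = {(k,45), (k,46), (k,47), (l,45), (l,46), (l,47), (m,45), (m,46), (m,47)}
These 22 distinct sets form the basis B.
Close under arbitrary unions to get τ_{X×Y}; counting gives |τ_{X×Y}| = 64.


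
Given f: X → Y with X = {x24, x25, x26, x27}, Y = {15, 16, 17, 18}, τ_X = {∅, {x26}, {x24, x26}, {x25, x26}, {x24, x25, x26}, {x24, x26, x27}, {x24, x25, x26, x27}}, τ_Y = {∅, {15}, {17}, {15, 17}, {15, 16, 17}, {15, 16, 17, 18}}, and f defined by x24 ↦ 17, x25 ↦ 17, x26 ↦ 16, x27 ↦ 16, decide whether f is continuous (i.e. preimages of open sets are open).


f is NOT continuous.

Compute f^{-1}(U) for each U ∈ τ_Y:
  U = ∅: f^{-1}(U) = ∅ ∈ τ_X ✓.
  U = {15}: f^{-1}(U) = ∅ ∈ τ_X ✓.
  U = {17}: f^{-1}(U) = {x24, x25} ∉ τ_X ✗.
  U = {15, 17}: f^{-1}(U) = {x24, x25} ∉ τ_X ✗.
  U = {15, 16, 17}: f^{-1}(U) = {x24, x25, x26, x27} ∈ τ_X ✓.
  U = {15, 16, 17, 18}: f^{-1}(U) = {x24, x25, x26, x27} ∈ τ_X ✓.
Found U = {17} with f^{-1}(U) = {x24, x25} not in τ_X. Therefore f is NOT continuous.


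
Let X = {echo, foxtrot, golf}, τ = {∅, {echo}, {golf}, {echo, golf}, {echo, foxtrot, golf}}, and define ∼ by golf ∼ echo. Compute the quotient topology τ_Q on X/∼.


X/∼ = {[echo=golf], [foxtrot]}; |τ_Q| = 3.

Equivalence classes: [echo=golf], [foxtrot].
Quotient map π: X → X/∼ sends echo ↦ [echo=golf], foxtrot ↦ [foxtrot], golf ↦ [echo=golf].
For each subset V ⊆ X/∼, compute π^{-1}(V) ⊆ X and check whether π^{-1}(V) ∈ τ. V is open in τ_Q iff π^{-1}(V) ∈ τ.
  V = {}: π^{-1}(V) = ∅ ∈ τ ✓.
  V = {[echo=golf]}: π^{-1}(V) = {echo, golf} ∈ τ ✓.
  V = {[foxtrot]}: π^{-1}(V) = {foxtrot} ∉ τ ✗.
  V = {[echo=golf], [foxtrot]}: π^{-1}(V) = {echo, foxtrot, golf} ∈ τ ✓.
Open sets in the quotient: τ_Q = {{}, {[echo=golf]}, {[echo=golf], [foxtrot]}} (3 elements).


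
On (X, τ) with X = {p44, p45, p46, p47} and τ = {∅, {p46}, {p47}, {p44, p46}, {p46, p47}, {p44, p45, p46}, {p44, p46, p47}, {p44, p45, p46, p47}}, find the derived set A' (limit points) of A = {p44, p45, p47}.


A' = {p45}

For each x ∈ X, list the open sets U ∈ τ with x ∈ U, then check whether U ∩ (A ∖ {x}) ≠ ∅ for every such U.
  x = p44: open {p44, p46} ∋ x has {p44, p46} ∩ (A ∖ {p44}) = ∅, so x is NOT a limit point.
  x = p45: opens ∋ x are {p44, p45, p46}, {p44, p45, p46, p47}; each meets A ∖ {p45}, so x IS a limit point.
  x = p46: open {p46} ∋ x has {p46} ∩ (A ∖ {p46}) = ∅, so x is NOT a limit point.
  x = p47: open {p47} ∋ x has {p47} ∩ (A ∖ {p47}) = ∅, so x is NOT a limit point.
Collecting: A' = {p45}.


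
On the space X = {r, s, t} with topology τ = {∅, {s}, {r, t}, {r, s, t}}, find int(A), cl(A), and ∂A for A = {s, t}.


int(A) = {s}, cl(A) = {r, s, t}, ∂A = {r, t}.

Closed sets in (X, τ) are complements of opens:
  closed(X, τ) = {∅, {s}, {r, t}, {r, s, t}}.
int(A) = ⋃ {U ∈ τ : U ⊆ A}. Opens contained in A: ∅, {s}.
Taking the union of these: int(A) = {s}.
cl(A) = ⋂ {C closed : A ⊆ C}. Closed sets containing A: {r, s, t}.
Intersecting these: cl(A) = {r, s, t}.
∂A = cl(A) ∖ int(A) = {r, s, t} ∖ {s} = {r, t}.


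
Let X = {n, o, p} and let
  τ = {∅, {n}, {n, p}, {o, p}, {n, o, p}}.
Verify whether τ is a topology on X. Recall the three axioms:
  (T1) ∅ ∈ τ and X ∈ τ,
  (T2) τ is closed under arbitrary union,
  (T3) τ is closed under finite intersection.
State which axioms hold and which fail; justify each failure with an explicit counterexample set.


τ is NOT a topology on X.

Axiom (T1): ∅ ∈ τ? Yes; X ∈ τ? Yes.
Axiom (T2/T3): check pairwise unions and intersections of members of τ.
Counterexample for (T3): {n, p} ∩ {o, p} = {p} ∉ τ. Therefore τ is NOT a topology.


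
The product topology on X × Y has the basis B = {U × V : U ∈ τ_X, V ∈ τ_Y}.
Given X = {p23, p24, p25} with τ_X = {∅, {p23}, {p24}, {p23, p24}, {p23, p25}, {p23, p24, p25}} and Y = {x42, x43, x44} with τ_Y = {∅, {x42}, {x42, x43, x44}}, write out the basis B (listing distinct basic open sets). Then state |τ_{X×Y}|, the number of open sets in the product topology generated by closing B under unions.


Basis B = {∅ × ∅, {p23} × {x42}, {p24} × {x42}, {p23, p24} × {x42}, {p23, p25} × {x42}, {p23} × {x42, x43, x44}, {p23, p24, p25} × {x42}, {p24} × {x42, x43, x44}, {p23, p24} × {x42, x43, x44}, {p23, p25} × {x42, x43, x44}, {p23, p24, p25} × {x42, x43, x44}}; |τ_{X×Y}| = 18.

Enumerate products U × V with U ∈ τ_X, V ∈ τ_Y (deduplicated):
  ∅ × ∅ = {} (∅)
  {p23} × {x42} = {(p23,x42)}
  {p24} × {x42} = {(p24,x42)}
  {p23, p24} × {x42} = {(p23,x42), (p24,x42)}
  {p23, p25} × {x42} = {(p23,x42), (p25,x42)}
  {p23} × {x42, x43, x44} = {(p23,x42), (p23,x43), (p23,x44)}
  {p23, p24, p25} × {x42} = {(p23,x42), (p24,x42), (p25,x42)}
  {p24} × {x42, x43, x44} = {(p24,x42), (p24,x43), (p24,x44)}
  {p23, p24} × {x42, x43, x44} = {(p23,x42), (p23,x43), (p23,x44), (p24,x42), (p24,x43), (p24,x44)}
  {p23, p25} × {x42, x43, x44} = {(p23,x42), (p23,x43), (p23,x44), (p25,x42), (p25,x43), (p25,x44)}
  {p23, p24, p25} × {x42, x43, x44} = {(p23,x42), (p23,x43), (p23,x44), (p24,x42), (p24,x43), (p24,x44), (p25,x42), (p25,x43), (p25,x44)}
These 11 distinct sets form the basis B.
Close under arbitrary unions to get τ_{X×Y}; counting gives |τ_{X×Y}| = 18.


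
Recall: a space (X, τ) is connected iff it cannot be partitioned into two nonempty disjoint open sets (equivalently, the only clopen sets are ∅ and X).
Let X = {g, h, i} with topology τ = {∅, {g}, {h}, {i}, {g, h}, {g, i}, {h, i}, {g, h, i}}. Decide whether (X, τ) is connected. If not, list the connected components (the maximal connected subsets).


(X, τ) is disconnected; components = [{g}, {h}, {i}].

Find clopen sets (U ∈ τ with X ∖ U ∈ τ):
  U = ∅, X ∖ U = {g, h, i} — both open, so U is clopen.
  U = {g}, X ∖ U = {h, i} — both open, so U is clopen.
  U = {h}, X ∖ U = {g, i} — both open, so U is clopen.
  U = {i}, X ∖ U = {g, h} — both open, so U is clopen.
  U = {g, h}, X ∖ U = {i} — both open, so U is clopen.
  U = {g, i}, X ∖ U = {h} — both open, so U is clopen.
  U = {h, i}, X ∖ U = {g} — both open, so U is clopen.
  U = {g, h, i}, X ∖ U = ∅ — both open, so U is clopen.
Nontrivial clopen(s) exist: e.g. {g, i}. So (X, τ) is disconnected.
Compute connected components by grouping points that agree on all clopens:
  component: {g}
  component: {h}
  component: {i}


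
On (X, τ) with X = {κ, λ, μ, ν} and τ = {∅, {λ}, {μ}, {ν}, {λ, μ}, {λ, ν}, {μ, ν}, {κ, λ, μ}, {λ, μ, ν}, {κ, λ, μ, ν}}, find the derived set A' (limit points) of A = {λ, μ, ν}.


A' = {κ}

For each x ∈ X, list the open sets U ∈ τ with x ∈ U, then check whether U ∩ (A ∖ {x}) ≠ ∅ for every such U.
  x = κ: opens ∋ x are {κ, λ, μ}, {κ, λ, μ, ν}; each meets A ∖ {κ}, so x IS a limit point.
  x = λ: open {λ} ∋ x has {λ} ∩ (A ∖ {λ}) = ∅, so x is NOT a limit point.
  x = μ: open {μ} ∋ x has {μ} ∩ (A ∖ {μ}) = ∅, so x is NOT a limit point.
  x = ν: open {ν} ∋ x has {ν} ∩ (A ∖ {ν}) = ∅, so x is NOT a limit point.
Collecting: A' = {κ}.


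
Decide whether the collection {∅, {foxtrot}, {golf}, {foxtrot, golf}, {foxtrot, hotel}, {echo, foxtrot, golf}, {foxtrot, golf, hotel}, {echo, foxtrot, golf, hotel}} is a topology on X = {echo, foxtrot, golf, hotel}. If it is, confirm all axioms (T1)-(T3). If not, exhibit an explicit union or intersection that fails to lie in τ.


τ IS a topology on X.

Axiom (T1): ∅ ∈ τ? Yes; X ∈ τ? Yes.
Axiom (T2/T3): check pairwise unions and intersections of members of τ.
All pairwise intersections and unions checked — each lies in τ. Therefore τ satisfies (T1), (T2), (T3): it IS a topology on X.


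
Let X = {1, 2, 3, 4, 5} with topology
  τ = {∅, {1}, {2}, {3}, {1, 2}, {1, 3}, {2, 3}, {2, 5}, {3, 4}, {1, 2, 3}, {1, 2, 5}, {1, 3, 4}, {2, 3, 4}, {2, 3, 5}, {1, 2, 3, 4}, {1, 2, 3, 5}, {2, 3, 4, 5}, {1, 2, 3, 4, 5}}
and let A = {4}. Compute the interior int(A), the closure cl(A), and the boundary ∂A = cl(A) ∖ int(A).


int(A) = ∅, cl(A) = {4}, ∂A = {4}.

Closed sets in (X, τ) are complements of opens:
  closed(X, τ) = {∅, {1}, {4}, {5}, {1, 4}, {1, 5}, {2, 5}, {3, 4}, {4, 5}, {1, 2, 5}, {1, 3, 4}, {1, 4, 5}, {2, 4, 5}, {3, 4, 5}, {1, 2, 4, 5}, {1, 3, 4, 5}, {2, 3, 4, 5}, {1, 2, 3, 4, 5}}.
int(A) = ⋃ {U ∈ τ : U ⊆ A}. Opens contained in A: ∅.
Taking the union of these: int(A) = ∅.
cl(A) = ⋂ {C closed : A ⊆ C}. Closed sets containing A: {4}, {1, 4}, {3, 4}, {4, 5}, {1, 3, 4}, {1, 4, 5}, {2, 4, 5}, {3, 4, 5}, {1, 2, 4, 5}, {1, 3, 4, 5}, {2, 3, 4, 5}, {1, 2, 3, 4, 5}.
Intersecting these: cl(A) = {4}.
∂A = cl(A) ∖ int(A) = {4} ∖ ∅ = {4}.


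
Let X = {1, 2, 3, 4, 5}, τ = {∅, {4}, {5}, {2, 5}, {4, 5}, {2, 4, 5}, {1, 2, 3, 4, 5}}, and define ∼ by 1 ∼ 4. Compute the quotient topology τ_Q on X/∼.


X/∼ = {[1=4], [2], [3], [5]}; |τ_Q| = 4.

Equivalence classes: [1=4], [2], [3], [5].
Quotient map π: X → X/∼ sends 1 ↦ [1=4], 2 ↦ [2], 3 ↦ [3], 4 ↦ [1=4], 5 ↦ [5].
For each subset V ⊆ X/∼, compute π^{-1}(V) ⊆ X and check whether π^{-1}(V) ∈ τ. V is open in τ_Q iff π^{-1}(V) ∈ τ.
  V = {}: π^{-1}(V) = ∅ ∈ τ ✓.
  V = {[1=4]}: π^{-1}(V) = {1, 4} ∉ τ ✗.
  V = {[2]}: π^{-1}(V) = {2} ∉ τ ✗.
  V = {[1=4], [2]}: π^{-1}(V) = {1, 2, 4} ∉ τ ✗.
  V = {[3]}: π^{-1}(V) = {3} ∉ τ ✗.
  V = {[1=4], [3]}: π^{-1}(V) = {1, 3, 4} ∉ τ ✗.
  V = {[2], [3]}: π^{-1}(V) = {2, 3} ∉ τ ✗.
  V = {[1=4], [2], [3]}: π^{-1}(V) = {1, 2, 3, 4} ∉ τ ✗.
  V = {[5]}: π^{-1}(V) = {5} ∈ τ ✓.
  V = {[1=4], [5]}: π^{-1}(V) = {1, 4, 5} ∉ τ ✗.
  V = {[2], [5]}: π^{-1}(V) = {2, 5} ∈ τ ✓.
  V = {[1=4], [2], [5]}: π^{-1}(V) = {1, 2, 4, 5} ∉ τ ✗.
  V = {[3], [5]}: π^{-1}(V) = {3, 5} ∉ τ ✗.
  V = {[1=4], [3], [5]}: π^{-1}(V) = {1, 3, 4, 5} ∉ τ ✗.
  V = {[2], [3], [5]}: π^{-1}(V) = {2, 3, 5} ∉ τ ✗.
  V = {[1=4], [2], [3], [5]}: π^{-1}(V) = {1, 2, 3, 4, 5} ∈ τ ✓.
Open sets in the quotient: τ_Q = {{}, {[5]}, {[2], [5]}, {[1=4], [2], [3], [5]}} (4 elements).


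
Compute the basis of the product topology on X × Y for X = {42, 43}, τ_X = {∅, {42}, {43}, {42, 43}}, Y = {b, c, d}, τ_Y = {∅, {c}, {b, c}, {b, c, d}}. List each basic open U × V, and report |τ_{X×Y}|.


Basis B = {∅ × ∅, {42} × {c}, {43} × {c}, {42} × {b, c}, {42, 43} × {c}, {43} × {b, c}, {42} × {b, c, d}, {43} × {b, c, d}, {42, 43} × {b, c}, {42, 43} × {b, c, d}}; |τ_{X×Y}| = 16.

Enumerate products U × V with U ∈ τ_X, V ∈ τ_Y (deduplicated):
  ∅ × ∅ = {} (∅)
  {42} × {c} = {(42,c)}
  {43} × {c} = {(43,c)}
  {42} × {b, c} = {(42,b), (42,c)}
  {42, 43} × {c} = {(42,c), (43,c)}
  {43} × {b, c} = {(43,b), (43,c)}
  {42} × {b, c, d} = {(42,b), (42,c), (42,d)}
  {43} × {b, c, d} = {(43,b), (43,c), (43,d)}
  {42, 43} × {b, c} = {(42,b), (42,c), (43,b), (43,c)}
  {42, 43} × {b, c, d} = {(42,b), (42,c), (42,d), (43,b), (43,c), (43,d)}
These 10 distinct sets form the basis B.
Close under arbitrary unions to get τ_{X×Y}; counting gives |τ_{X×Y}| = 16.


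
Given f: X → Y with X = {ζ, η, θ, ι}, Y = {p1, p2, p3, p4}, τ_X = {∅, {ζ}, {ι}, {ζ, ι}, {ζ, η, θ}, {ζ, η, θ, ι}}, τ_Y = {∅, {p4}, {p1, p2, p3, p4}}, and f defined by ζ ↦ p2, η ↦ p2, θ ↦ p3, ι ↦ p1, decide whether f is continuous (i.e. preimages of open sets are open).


f IS continuous.

Compute f^{-1}(U) for each U ∈ τ_Y:
  U = ∅: f^{-1}(U) = ∅ ∈ τ_X ✓.
  U = {p4}: f^{-1}(U) = ∅ ∈ τ_X ✓.
  U = {p1, p2, p3, p4}: f^{-1}(U) = {ζ, η, θ, ι} ∈ τ_X ✓.
Every preimage lies in τ_X, so f IS continuous.


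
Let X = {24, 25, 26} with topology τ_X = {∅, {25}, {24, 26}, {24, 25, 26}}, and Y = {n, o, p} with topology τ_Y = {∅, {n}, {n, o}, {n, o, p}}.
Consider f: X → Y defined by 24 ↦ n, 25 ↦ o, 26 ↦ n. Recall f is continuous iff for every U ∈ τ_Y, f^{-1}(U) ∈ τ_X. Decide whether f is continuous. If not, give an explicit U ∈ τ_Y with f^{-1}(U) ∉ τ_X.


f IS continuous.

Compute f^{-1}(U) for each U ∈ τ_Y:
  U = ∅: f^{-1}(U) = ∅ ∈ τ_X ✓.
  U = {n}: f^{-1}(U) = {24, 26} ∈ τ_X ✓.
  U = {n, o}: f^{-1}(U) = {24, 25, 26} ∈ τ_X ✓.
  U = {n, o, p}: f^{-1}(U) = {24, 25, 26} ∈ τ_X ✓.
Every preimage lies in τ_X, so f IS continuous.


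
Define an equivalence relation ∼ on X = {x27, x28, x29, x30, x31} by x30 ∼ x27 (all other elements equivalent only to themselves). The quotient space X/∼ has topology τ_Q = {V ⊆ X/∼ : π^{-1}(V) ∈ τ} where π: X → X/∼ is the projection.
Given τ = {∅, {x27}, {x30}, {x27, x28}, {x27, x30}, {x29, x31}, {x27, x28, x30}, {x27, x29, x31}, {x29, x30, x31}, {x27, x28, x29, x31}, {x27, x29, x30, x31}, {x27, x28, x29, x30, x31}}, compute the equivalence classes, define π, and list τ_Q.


X/∼ = {[x27=x30], [x28], [x29], [x31]}; |τ_Q| = 6.

Equivalence classes: [x27=x30], [x28], [x29], [x31].
Quotient map π: X → X/∼ sends x27 ↦ [x27=x30], x28 ↦ [x28], x29 ↦ [x29], x30 ↦ [x27=x30], x31 ↦ [x31].
For each subset V ⊆ X/∼, compute π^{-1}(V) ⊆ X and check whether π^{-1}(V) ∈ τ. V is open in τ_Q iff π^{-1}(V) ∈ τ.
  V = {}: π^{-1}(V) = ∅ ∈ τ ✓.
  V = {[x27=x30]}: π^{-1}(V) = {x27, x30} ∈ τ ✓.
  V = {[x28]}: π^{-1}(V) = {x28} ∉ τ ✗.
  V = {[x27=x30], [x28]}: π^{-1}(V) = {x27, x28, x30} ∈ τ ✓.
  V = {[x29]}: π^{-1}(V) = {x29} ∉ τ ✗.
  V = {[x27=x30], [x29]}: π^{-1}(V) = {x27, x29, x30} ∉ τ ✗.
  V = {[x28], [x29]}: π^{-1}(V) = {x28, x29} ∉ τ ✗.
  V = {[x27=x30], [x28], [x29]}: π^{-1}(V) = {x27, x28, x29, x30} ∉ τ ✗.
  V = {[x31]}: π^{-1}(V) = {x31} ∉ τ ✗.
  V = {[x27=x30], [x31]}: π^{-1}(V) = {x27, x30, x31} ∉ τ ✗.
  V = {[x28], [x31]}: π^{-1}(V) = {x28, x31} ∉ τ ✗.
  V = {[x27=x30], [x28], [x31]}: π^{-1}(V) = {x27, x28, x30, x31} ∉ τ ✗.
  V = {[x29], [x31]}: π^{-1}(V) = {x29, x31} ∈ τ ✓.
  V = {[x27=x30], [x29], [x31]}: π^{-1}(V) = {x27, x29, x30, x31} ∈ τ ✓.
  V = {[x28], [x29], [x31]}: π^{-1}(V) = {x28, x29, x31} ∉ τ ✗.
  V = {[x27=x30], [x28], [x29], [x31]}: π^{-1}(V) = {x27, x28, x29, x30, x31} ∈ τ ✓.
Open sets in the quotient: τ_Q = {{}, {[x27=x30]}, {[x27=x30], [x28]}, {[x29], [x31]}, {[x27=x30], [x29], [x31]}, {[x27=x30], [x28], [x29], [x31]}} (6 elements).


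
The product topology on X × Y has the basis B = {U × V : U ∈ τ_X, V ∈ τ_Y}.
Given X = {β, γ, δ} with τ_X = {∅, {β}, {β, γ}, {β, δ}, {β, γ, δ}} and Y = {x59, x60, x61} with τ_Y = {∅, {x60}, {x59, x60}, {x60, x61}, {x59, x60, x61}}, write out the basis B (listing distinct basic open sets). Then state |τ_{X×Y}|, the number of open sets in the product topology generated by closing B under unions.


Basis B = {∅ × ∅, {β} × {x60}, {β} × {x59, x60}, {β} × {x60, x61}, {β, γ} × {x60}, {β, δ} × {x60}, {β} × {x59, x60, x61}, {β, γ, δ} × {x60}, {β, γ} × {x59, x60}, {β, δ} × {x59, x60}, {β, γ} × {x60, x61}, {β, δ} × {x60, x61}, {β, γ} × {x59, x60, x61}, {β, δ} × {x59, x60, x61}, {β, γ, δ} × {x59, x60}, {β, γ, δ} × {x60, x61}, {β, γ, δ} × {x59, x60, x61}}; |τ_{X×Y}| = 48.

Enumerate products U × V with U ∈ τ_X, V ∈ τ_Y (deduplicated):
  ∅ × ∅ = {} (∅)
  {β} × {x60} = {(β,x60)}
  {β} × {x59, x60} = {(β,x59), (β,x60)}
  {β} × {x60, x61} = {(β,x60), (β,x61)}
  {β, γ} × {x60} = {(β,x60), (γ,x60)}
  {β, δ} × {x60} = {(β,x60), (δ,x60)}
  {β} × {x59, x60, x61} = {(β,x59), (β,x60), (β,x61)}
  {β, γ, δ} × {x60} = {(β,x60), (γ,x60), (δ,x60)}
  {β, γ} × {x59, x60} = {(β,x59), (β,x60), (γ,x59), (γ,x60)}
  {β, δ} × {x59, x60} = {(β,x59), (β,x60), (δ,x59), (δ,x60)}
  {β, γ} × {x60, x61} = {(β,x60), (β,x61), (γ,x60), (γ,x61)}
  {β, δ} × {x60, x61} = {(β,x60), (β,x61), (δ,x60), (δ,x61)}
  {β, γ} × {x59, x60, x61} = {(β,x59), (β,x60), (β,x61), (γ,x59), (γ,x60), (γ,x61)}
  {β, δ} × {x59, x60, x61} = {(β,x59), (β,x60), (β,x61), (δ,x59), (δ,x60), (δ,x61)}
  {β, γ, δ} × {x59, x60} = {(β,x59), (β,x60), (γ,x59), (γ,x60), (δ,x59), (δ,x60)}
  {β, γ, δ} × {x60, x61} = {(β,x60), (β,x61), (γ,x60), (γ,x61), (δ,x60), (δ,x61)}
  {β, γ, δ} × {x59, x60, x61} = {(β,x59), (β,x60), (β,x61), (γ,x59), (γ,x60), (γ,x61), (δ,x59), (δ,x60), (δ,x61)}
These 17 distinct sets form the basis B.
Close under arbitrary unions to get τ_{X×Y}; counting gives |τ_{X×Y}| = 48.


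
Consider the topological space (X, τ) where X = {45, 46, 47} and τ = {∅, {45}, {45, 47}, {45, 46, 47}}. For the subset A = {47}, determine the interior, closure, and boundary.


int(A) = ∅, cl(A) = {46, 47}, ∂A = {46, 47}.

Closed sets in (X, τ) are complements of opens:
  closed(X, τ) = {∅, {46}, {46, 47}, {45, 46, 47}}.
int(A) = ⋃ {U ∈ τ : U ⊆ A}. Opens contained in A: ∅.
Taking the union of these: int(A) = ∅.
cl(A) = ⋂ {C closed : A ⊆ C}. Closed sets containing A: {46, 47}, {45, 46, 47}.
Intersecting these: cl(A) = {46, 47}.
∂A = cl(A) ∖ int(A) = {46, 47} ∖ ∅ = {46, 47}.


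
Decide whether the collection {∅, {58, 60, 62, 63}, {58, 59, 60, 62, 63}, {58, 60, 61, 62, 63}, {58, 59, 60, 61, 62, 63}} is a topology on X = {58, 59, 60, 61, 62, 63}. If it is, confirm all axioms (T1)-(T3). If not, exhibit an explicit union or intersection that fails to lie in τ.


τ IS a topology on X.

Axiom (T1): ∅ ∈ τ? Yes; X ∈ τ? Yes.
Axiom (T2/T3): check pairwise unions and intersections of members of τ.
All pairwise intersections and unions checked — each lies in τ. Therefore τ satisfies (T1), (T2), (T3): it IS a topology on X.


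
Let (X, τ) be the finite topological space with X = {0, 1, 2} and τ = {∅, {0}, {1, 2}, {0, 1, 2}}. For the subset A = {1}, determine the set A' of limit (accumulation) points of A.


A' = {2}

For each x ∈ X, list the open sets U ∈ τ with x ∈ U, then check whether U ∩ (A ∖ {x}) ≠ ∅ for every such U.
  x = 0: open {0} ∋ x has {0} ∩ (A ∖ {0}) = ∅, so x is NOT a limit point.
  x = 1: open {1, 2} ∋ x has {1, 2} ∩ (A ∖ {1}) = ∅, so x is NOT a limit point.
  x = 2: opens ∋ x are {1, 2}, {0, 1, 2}; each meets A ∖ {2}, so x IS a limit point.
Collecting: A' = {2}.


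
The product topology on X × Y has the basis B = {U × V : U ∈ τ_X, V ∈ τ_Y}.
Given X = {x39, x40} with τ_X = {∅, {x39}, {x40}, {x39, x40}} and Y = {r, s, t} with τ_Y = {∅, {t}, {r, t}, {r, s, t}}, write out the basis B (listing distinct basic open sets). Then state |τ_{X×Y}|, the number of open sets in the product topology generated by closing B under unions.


Basis B = {∅ × ∅, {x39} × {t}, {x40} × {t}, {x39} × {r, t}, {x39, x40} × {t}, {x40} × {r, t}, {x39} × {r, s, t}, {x40} × {r, s, t}, {x39, x40} × {r, t}, {x39, x40} × {r, s, t}}; |τ_{X×Y}| = 16.

Enumerate products U × V with U ∈ τ_X, V ∈ τ_Y (deduplicated):
  ∅ × ∅ = {} (∅)
  {x39} × {t} = {(x39,t)}
  {x40} × {t} = {(x40,t)}
  {x39} × {r, t} = {(x39,r), (x39,t)}
  {x39, x40} × {t} = {(x39,t), (x40,t)}
  {x40} × {r, t} = {(x40,r), (x40,t)}
  {x39} × {r, s, t} = {(x39,r), (x39,s), (x39,t)}
  {x40} × {r, s, t} = {(x40,r), (x40,s), (x40,t)}
  {x39, x40} × {r, t} = {(x39,r), (x39,t), (x40,r), (x40,t)}
  {x39, x40} × {r, s, t} = {(x39,r), (x39,s), (x39,t), (x40,r), (x40,s), (x40,t)}
These 10 distinct sets form the basis B.
Close under arbitrary unions to get τ_{X×Y}; counting gives |τ_{X×Y}| = 16.
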